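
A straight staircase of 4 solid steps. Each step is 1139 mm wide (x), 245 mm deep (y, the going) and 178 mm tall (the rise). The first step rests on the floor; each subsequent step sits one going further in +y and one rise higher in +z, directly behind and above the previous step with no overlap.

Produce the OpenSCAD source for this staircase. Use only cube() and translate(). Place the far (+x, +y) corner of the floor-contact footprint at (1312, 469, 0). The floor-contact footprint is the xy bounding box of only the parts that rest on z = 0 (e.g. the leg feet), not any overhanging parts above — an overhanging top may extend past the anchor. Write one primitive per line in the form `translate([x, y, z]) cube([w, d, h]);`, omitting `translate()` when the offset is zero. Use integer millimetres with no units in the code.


translate([173, 224, 0]) cube([1139, 245, 178]);
translate([173, 469, 178]) cube([1139, 245, 178]);
translate([173, 714, 356]) cube([1139, 245, 178]);
translate([173, 959, 534]) cube([1139, 245, 178]);


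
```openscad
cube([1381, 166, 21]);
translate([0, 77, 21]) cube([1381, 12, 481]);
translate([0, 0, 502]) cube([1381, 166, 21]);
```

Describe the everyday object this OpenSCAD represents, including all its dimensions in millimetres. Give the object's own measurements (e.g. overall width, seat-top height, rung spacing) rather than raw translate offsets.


An I-beam lying along x, 1381 mm long. Overall section height 523 mm. Two flanges 166 mm wide (y) and 21 mm thick, one on the floor and one at the top; a web 12 mm thick runs between them, centred on the flange width.


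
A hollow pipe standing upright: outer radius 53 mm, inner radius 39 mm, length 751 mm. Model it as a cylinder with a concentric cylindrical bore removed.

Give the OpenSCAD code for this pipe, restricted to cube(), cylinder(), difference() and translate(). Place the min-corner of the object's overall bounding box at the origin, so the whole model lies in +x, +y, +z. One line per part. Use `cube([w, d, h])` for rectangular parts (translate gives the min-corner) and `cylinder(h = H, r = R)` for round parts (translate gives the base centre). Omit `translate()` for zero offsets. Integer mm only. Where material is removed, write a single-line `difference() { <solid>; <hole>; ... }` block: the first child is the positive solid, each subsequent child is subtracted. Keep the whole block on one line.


difference() { translate([53, 53, 0]) cylinder(h = 751, r = 53); translate([53, 53, 0]) cylinder(h = 751, r = 39); }


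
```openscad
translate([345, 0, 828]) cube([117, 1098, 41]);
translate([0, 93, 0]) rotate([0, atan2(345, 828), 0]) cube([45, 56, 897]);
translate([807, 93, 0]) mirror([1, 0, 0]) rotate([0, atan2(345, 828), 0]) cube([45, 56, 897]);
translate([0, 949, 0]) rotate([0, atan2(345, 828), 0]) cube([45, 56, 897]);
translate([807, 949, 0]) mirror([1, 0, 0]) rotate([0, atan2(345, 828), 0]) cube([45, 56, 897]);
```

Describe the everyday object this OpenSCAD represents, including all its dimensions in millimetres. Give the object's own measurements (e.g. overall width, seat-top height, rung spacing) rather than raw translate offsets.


A sawhorse. A 117×1098×41 mm beam (x, y, z) sits on two A-frame leg pairs. Each pair is two raked legs of 45×56 mm section (56 mm along y) splaying symmetrically in x. Each leg rises 828 mm vertically over 345 mm of horizontal reach and is 897 mm long along its own axis. Every leg's outer bottom edge rests on the floor and its outer top edge meets a bottom edge of the beam — the left legs (tilting toward +x) meet the beam's −x bottom edge, the right legs (their mirror images, tilting toward −x) meet its +x bottom edge — so the leg tops tuck under the beam, the beam's underside is 828 mm above the floor, and the feet are 807 mm apart outside-to-outside with the beam centred between them. The two leg pairs are set in 93 mm from either end of the beam.


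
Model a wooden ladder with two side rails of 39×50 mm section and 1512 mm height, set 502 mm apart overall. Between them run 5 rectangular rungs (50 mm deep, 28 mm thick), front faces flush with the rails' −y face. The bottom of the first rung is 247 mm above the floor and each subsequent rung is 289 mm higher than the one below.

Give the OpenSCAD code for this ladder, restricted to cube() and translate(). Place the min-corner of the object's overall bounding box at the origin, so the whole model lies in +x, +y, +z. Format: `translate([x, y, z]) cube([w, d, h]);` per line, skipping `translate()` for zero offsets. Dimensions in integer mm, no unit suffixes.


cube([39, 50, 1512]);
translate([463, 0, 0]) cube([39, 50, 1512]);
translate([39, 0, 247]) cube([424, 50, 28]);
translate([39, 0, 536]) cube([424, 50, 28]);
translate([39, 0, 825]) cube([424, 50, 28]);
translate([39, 0, 1114]) cube([424, 50, 28]);
translate([39, 0, 1403]) cube([424, 50, 28]);


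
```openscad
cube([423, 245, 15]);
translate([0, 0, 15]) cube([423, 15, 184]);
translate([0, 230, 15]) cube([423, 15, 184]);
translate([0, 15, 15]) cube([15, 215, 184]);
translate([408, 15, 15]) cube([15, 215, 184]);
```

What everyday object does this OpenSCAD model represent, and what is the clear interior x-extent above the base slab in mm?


An open box. The internal width is 393 mm.

A 423×245 base slab with four walls standing on it — an open box. The base is 423 mm wide and the walls are 15 mm thick, so the internal width is 423 − 2 × 15 = 393 mm.


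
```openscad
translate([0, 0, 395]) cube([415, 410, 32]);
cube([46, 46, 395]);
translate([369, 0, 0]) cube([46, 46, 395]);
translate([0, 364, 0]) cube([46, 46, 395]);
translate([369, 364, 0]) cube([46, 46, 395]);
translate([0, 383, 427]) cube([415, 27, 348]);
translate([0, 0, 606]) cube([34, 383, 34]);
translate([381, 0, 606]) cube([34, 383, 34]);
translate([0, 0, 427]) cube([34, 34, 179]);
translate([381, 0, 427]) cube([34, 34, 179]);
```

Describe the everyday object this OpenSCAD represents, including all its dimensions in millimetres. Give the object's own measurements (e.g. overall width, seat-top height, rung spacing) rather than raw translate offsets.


A chair. The seat is a 415×410×32 mm slab with its top at z = 427 mm, on four 46×46 mm corner legs (flush with the seat edges, standing on z = 0). A flat backrest 27 mm thick, 348 mm tall, spans the full seat width and rises from the seat top along its +y edge, rear face flush with the rear of the seat. Two armrests of 34×34 mm section run along each side from the seat's front edge to the front of the backrest, top faces 213 mm above the seat top and outer faces flush with the seat's x-edges; a 34×34 mm post under the front of each armrest stands on the seat at the front corner.


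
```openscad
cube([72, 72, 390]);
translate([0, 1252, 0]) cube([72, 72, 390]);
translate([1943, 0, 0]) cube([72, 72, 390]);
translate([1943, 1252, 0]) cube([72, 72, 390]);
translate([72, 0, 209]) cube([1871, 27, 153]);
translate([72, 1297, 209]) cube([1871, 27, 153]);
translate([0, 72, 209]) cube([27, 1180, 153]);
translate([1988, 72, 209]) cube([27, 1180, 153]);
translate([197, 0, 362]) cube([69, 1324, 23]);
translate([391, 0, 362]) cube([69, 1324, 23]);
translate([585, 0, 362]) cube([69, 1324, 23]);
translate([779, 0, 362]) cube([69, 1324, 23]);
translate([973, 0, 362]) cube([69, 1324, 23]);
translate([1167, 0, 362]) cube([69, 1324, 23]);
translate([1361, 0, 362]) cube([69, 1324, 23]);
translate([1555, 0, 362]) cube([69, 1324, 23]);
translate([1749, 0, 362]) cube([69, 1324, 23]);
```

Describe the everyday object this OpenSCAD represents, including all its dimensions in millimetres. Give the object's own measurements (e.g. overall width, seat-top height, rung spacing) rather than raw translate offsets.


A bed frame 2015 mm long (x) by 1324 mm wide (y). Four 72×72 mm corner posts, 390 mm tall, at the corners of the footprint. Four rails of 27 mm thickness and 153 mm height run between adjacent posts with their undersides at z = 209 mm, their outer faces flush with the outside of the frame (the two x-running rails run between the posts' inner faces; the two y-running rails run between the posts' inner faces). 9 slats, each 69 mm wide (x) and 23 mm thick, lie across the top of the two x-running rails, running the full 1324 mm width of the frame in y; along x they sit between the end posts with a 125 mm gap after the −x posts and between neighbouring slats and before the +x posts.


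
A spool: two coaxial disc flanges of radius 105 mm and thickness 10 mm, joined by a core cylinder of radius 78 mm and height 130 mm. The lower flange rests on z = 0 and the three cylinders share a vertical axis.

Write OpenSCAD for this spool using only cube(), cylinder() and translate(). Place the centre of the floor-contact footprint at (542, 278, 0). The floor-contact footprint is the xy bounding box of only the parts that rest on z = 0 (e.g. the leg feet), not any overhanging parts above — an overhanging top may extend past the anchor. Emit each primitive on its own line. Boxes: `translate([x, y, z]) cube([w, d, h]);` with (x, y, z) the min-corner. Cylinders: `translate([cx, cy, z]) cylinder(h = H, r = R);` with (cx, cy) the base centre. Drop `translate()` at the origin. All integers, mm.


translate([542, 278, 0]) cylinder(h = 10, r = 105);
translate([542, 278, 10]) cylinder(h = 130, r = 78);
translate([542, 278, 140]) cylinder(h = 10, r = 105);


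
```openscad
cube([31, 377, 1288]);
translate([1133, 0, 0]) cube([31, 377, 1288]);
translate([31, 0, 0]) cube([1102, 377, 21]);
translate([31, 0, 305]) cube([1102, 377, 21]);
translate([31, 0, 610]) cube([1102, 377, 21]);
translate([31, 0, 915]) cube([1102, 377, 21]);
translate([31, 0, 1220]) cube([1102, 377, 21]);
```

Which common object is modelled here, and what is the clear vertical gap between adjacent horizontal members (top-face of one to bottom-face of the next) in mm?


A bookshelf. The clear shelf gap is 284 mm.

Two tall side panels with 5 horizontal boards between them — a bookshelf. The first two shelf undersides are at z = 0 and z = 305; with shelf thickness 21, the clear gap is 305 − 0 − 21 = 284 mm.


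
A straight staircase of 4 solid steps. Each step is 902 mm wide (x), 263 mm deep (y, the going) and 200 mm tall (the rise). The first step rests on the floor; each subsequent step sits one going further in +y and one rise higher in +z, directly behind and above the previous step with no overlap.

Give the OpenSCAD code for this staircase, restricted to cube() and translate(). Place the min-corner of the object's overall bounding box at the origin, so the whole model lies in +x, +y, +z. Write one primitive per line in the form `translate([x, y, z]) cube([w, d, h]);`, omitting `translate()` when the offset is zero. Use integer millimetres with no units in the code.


cube([902, 263, 200]);
translate([0, 263, 200]) cube([902, 263, 200]);
translate([0, 526, 400]) cube([902, 263, 200]);
translate([0, 789, 600]) cube([902, 263, 200]);


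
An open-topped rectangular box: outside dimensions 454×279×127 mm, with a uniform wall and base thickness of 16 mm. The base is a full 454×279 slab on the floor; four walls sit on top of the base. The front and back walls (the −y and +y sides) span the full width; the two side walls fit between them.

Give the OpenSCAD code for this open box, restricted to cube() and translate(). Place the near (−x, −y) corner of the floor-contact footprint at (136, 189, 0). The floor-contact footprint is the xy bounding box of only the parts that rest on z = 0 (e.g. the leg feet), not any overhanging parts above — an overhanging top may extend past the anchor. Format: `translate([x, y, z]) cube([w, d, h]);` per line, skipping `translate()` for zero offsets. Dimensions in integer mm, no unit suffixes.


translate([136, 189, 0]) cube([454, 279, 16]);
translate([136, 189, 16]) cube([454, 16, 111]);
translate([136, 452, 16]) cube([454, 16, 111]);
translate([136, 205, 16]) cube([16, 247, 111]);
translate([574, 205, 16]) cube([16, 247, 111]);


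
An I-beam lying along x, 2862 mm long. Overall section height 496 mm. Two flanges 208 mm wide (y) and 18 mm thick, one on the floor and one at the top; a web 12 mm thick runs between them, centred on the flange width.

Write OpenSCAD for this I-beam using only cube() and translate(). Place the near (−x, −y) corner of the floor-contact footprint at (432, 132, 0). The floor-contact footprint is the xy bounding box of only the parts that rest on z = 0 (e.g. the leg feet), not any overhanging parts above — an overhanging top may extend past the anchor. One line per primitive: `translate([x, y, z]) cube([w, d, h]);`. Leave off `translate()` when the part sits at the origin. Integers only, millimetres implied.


translate([432, 132, 0]) cube([2862, 208, 18]);
translate([432, 230, 18]) cube([2862, 12, 460]);
translate([432, 132, 478]) cube([2862, 208, 18]);


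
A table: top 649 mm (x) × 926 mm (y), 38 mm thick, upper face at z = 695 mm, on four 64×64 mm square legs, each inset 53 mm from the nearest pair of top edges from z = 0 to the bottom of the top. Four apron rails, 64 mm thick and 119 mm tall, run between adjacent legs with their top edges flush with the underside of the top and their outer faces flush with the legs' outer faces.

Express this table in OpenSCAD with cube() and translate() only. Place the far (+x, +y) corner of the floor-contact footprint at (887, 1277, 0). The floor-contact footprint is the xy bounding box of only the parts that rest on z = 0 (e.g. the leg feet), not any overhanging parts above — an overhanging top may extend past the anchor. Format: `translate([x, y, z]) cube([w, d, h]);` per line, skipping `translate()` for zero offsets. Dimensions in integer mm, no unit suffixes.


translate([291, 404, 657]) cube([649, 926, 38]);
translate([344, 457, 0]) cube([64, 64, 657]);
translate([823, 457, 0]) cube([64, 64, 657]);
translate([344, 1213, 0]) cube([64, 64, 657]);
translate([823, 1213, 0]) cube([64, 64, 657]);
translate([408, 457, 538]) cube([415, 64, 119]);
translate([408, 1213, 538]) cube([415, 64, 119]);
translate([344, 521, 538]) cube([64, 692, 119]);
translate([823, 521, 538]) cube([64, 692, 119]);


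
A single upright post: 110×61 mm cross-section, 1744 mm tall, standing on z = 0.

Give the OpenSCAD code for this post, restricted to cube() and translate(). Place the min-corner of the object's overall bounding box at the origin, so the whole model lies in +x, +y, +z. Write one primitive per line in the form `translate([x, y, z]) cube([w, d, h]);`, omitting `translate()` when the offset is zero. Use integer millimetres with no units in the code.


cube([110, 61, 1744]);


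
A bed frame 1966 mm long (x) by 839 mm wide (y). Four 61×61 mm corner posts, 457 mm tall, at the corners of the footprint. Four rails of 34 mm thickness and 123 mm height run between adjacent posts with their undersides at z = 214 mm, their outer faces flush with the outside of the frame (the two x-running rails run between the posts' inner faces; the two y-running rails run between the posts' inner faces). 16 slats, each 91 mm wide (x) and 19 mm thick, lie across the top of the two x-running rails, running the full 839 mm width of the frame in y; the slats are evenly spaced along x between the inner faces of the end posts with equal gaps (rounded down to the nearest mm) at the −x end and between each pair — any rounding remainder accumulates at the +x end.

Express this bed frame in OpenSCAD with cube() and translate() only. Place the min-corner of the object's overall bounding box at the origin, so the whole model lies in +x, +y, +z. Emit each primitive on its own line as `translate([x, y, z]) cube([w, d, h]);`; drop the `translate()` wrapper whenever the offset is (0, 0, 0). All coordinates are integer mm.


cube([61, 61, 457]);
translate([0, 778, 0]) cube([61, 61, 457]);
translate([1905, 0, 0]) cube([61, 61, 457]);
translate([1905, 778, 0]) cube([61, 61, 457]);
translate([61, 0, 214]) cube([1844, 34, 123]);
translate([61, 805, 214]) cube([1844, 34, 123]);
translate([0, 61, 214]) cube([34, 717, 123]);
translate([1932, 61, 214]) cube([34, 717, 123]);
translate([83, 0, 337]) cube([91, 839, 19]);
translate([196, 0, 337]) cube([91, 839, 19]);
translate([309, 0, 337]) cube([91, 839, 19]);
translate([422, 0, 337]) cube([91, 839, 19]);
translate([535, 0, 337]) cube([91, 839, 19]);
translate([648, 0, 337]) cube([91, 839, 19]);
translate([761, 0, 337]) cube([91, 839, 19]);
translate([874, 0, 337]) cube([91, 839, 19]);
translate([987, 0, 337]) cube([91, 839, 19]);
translate([1100, 0, 337]) cube([91, 839, 19]);
translate([1213, 0, 337]) cube([91, 839, 19]);
translate([1326, 0, 337]) cube([91, 839, 19]);
translate([1439, 0, 337]) cube([91, 839, 19]);
translate([1552, 0, 337]) cube([91, 839, 19]);
translate([1665, 0, 337]) cube([91, 839, 19]);
translate([1778, 0, 337]) cube([91, 839, 19]);


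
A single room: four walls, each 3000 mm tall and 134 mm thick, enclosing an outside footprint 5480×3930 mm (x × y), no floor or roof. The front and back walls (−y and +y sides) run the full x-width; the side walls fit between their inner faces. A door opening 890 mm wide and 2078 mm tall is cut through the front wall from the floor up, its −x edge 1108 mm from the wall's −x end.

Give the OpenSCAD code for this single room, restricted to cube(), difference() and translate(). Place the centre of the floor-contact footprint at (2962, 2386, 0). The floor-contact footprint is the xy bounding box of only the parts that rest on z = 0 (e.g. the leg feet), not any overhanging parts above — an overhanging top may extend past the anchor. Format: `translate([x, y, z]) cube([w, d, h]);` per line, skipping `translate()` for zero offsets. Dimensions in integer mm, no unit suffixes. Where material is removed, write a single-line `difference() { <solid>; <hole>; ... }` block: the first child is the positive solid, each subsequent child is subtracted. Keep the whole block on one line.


difference() { translate([222, 421, 0]) cube([5480, 134, 3000]); translate([1330, 421, 0]) cube([890, 134, 2078]); }
translate([222, 4217, 0]) cube([5480, 134, 3000]);
translate([222, 555, 0]) cube([134, 3662, 3000]);
translate([5568, 555, 0]) cube([134, 3662, 3000]);


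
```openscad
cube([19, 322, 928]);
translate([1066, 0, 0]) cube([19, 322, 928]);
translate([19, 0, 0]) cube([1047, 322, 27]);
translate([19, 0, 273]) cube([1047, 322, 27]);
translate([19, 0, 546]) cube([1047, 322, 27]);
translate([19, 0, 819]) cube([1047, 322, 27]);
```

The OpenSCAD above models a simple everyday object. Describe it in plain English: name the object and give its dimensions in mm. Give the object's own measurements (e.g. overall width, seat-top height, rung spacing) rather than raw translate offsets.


An open bookshelf. Two side panels, each 19 mm thick, 322 mm deep and 928 mm tall, stand 1085 mm apart (outside-to-outside). Between them sit 4 shelves, each 27 mm thick and 322 mm deep, spanning the full gap between the sides. The bottom shelf rests on the floor (its underside at z = 0) and the clear gap between one shelf's top and the next shelf's underside is 246 mm.


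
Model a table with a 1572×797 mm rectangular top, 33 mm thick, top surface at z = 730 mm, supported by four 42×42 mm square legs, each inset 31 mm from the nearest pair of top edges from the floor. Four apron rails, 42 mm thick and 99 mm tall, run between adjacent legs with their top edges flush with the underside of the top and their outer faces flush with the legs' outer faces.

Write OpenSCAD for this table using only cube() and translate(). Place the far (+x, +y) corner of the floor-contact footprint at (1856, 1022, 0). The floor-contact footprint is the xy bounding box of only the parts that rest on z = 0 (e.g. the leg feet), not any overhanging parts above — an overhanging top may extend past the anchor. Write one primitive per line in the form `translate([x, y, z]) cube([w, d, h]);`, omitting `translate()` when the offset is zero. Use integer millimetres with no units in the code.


// leg_h = 730 - 33 = 697
// apron z = 697 - 99 = 598
translate([315, 256, 697]) cube([1572, 797, 33]);
translate([346, 287, 0]) cube([42, 42, 697]);
translate([1814, 287, 0]) cube([42, 42, 697]);
translate([346, 980, 0]) cube([42, 42, 697]);
translate([1814, 980, 0]) cube([42, 42, 697]);
translate([388, 287, 598]) cube([1426, 42, 99]);
translate([388, 980, 598]) cube([1426, 42, 99]);
translate([346, 329, 598]) cube([42, 651, 99]);
translate([1814, 329, 598]) cube([42, 651, 99]);


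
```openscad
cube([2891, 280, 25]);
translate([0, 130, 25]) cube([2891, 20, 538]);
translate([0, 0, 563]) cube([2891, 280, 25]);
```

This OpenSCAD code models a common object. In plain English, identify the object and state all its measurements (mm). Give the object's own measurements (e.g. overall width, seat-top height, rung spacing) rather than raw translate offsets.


An I-beam lying along x, 2891 mm long. Overall section height 588 mm. Two flanges 280 mm wide (y) and 25 mm thick, one on the floor and one at the top; a web 20 mm thick runs between them, centred on the flange width.


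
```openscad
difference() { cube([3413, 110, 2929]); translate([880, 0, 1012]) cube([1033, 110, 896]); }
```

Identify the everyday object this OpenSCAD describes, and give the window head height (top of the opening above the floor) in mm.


A wall with a window opening. The window head height is 1908 mm.

A wall with a rectangular opening subtracted — a window. Sill at z = 1012, opening 896 mm tall, so the head is at 1012 + 896 = 1908 mm.


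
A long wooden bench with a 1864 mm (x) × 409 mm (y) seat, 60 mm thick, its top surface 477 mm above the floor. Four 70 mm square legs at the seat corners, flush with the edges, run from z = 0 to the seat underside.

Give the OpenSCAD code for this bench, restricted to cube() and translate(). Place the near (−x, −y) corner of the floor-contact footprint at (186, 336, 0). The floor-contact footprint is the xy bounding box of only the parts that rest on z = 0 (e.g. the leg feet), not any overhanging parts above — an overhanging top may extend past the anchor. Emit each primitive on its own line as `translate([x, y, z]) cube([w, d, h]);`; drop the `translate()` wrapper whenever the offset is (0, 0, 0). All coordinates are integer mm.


translate([186, 336, 417]) cube([1864, 409, 60]);
translate([186, 336, 0]) cube([70, 70, 417]);
translate([186, 675, 0]) cube([70, 70, 417]);
translate([1980, 336, 0]) cube([70, 70, 417]);
translate([1980, 675, 0]) cube([70, 70, 417]);


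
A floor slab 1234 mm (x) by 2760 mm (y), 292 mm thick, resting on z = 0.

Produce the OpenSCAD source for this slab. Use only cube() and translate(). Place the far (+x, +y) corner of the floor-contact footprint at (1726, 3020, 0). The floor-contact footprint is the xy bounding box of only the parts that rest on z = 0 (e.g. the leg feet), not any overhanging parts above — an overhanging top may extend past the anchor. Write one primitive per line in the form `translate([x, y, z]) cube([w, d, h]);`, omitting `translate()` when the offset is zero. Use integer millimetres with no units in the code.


translate([492, 260, 0]) cube([1234, 2760, 292]);


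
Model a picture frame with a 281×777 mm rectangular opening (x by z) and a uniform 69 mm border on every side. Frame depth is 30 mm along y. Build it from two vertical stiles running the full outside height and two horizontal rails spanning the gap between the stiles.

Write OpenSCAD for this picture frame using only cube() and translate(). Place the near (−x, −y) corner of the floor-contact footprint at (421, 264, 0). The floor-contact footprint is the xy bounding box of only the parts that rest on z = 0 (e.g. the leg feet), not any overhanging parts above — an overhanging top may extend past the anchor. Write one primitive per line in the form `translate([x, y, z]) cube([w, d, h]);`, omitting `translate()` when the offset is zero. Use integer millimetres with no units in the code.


translate([421, 264, 0]) cube([69, 30, 915]);
translate([771, 264, 0]) cube([69, 30, 915]);
translate([490, 264, 0]) cube([281, 30, 69]);
translate([490, 264, 846]) cube([281, 30, 69]);


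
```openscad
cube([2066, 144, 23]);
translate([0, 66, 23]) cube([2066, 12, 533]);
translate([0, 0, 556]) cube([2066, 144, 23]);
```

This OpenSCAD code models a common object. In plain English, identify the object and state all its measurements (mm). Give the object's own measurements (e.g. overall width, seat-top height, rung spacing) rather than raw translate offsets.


An I-beam lying along x, 2066 mm long. Overall section height 579 mm. Two flanges 144 mm wide (y) and 23 mm thick, one on the floor and one at the top; a web 12 mm thick runs between them, centred on the flange width.


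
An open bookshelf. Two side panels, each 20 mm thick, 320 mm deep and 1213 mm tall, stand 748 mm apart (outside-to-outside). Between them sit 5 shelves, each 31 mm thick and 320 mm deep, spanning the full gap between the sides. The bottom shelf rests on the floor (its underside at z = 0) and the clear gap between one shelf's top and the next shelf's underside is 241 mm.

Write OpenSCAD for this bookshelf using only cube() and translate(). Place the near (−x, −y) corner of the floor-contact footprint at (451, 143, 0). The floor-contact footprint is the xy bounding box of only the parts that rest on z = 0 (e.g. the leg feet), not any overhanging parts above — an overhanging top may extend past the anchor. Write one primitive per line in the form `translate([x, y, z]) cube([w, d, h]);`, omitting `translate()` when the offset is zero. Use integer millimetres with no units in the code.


translate([451, 143, 0]) cube([20, 320, 1213]);
translate([1179, 143, 0]) cube([20, 320, 1213]);
translate([471, 143, 0]) cube([708, 320, 31]);
translate([471, 143, 272]) cube([708, 320, 31]);
translate([471, 143, 544]) cube([708, 320, 31]);
translate([471, 143, 816]) cube([708, 320, 31]);
translate([471, 143, 1088]) cube([708, 320, 31]);


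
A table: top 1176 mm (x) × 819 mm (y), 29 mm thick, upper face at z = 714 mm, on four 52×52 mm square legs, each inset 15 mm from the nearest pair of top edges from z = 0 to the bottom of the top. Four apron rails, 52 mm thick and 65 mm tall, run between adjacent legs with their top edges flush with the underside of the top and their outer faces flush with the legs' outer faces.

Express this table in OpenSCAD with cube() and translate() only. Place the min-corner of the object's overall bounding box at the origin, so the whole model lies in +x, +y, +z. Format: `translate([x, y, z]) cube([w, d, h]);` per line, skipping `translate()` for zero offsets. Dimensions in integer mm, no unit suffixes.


translate([0, 0, 685]) cube([1176, 819, 29]);
translate([15, 15, 0]) cube([52, 52, 685]);
translate([1109, 15, 0]) cube([52, 52, 685]);
translate([15, 752, 0]) cube([52, 52, 685]);
translate([1109, 752, 0]) cube([52, 52, 685]);
translate([67, 15, 620]) cube([1042, 52, 65]);
translate([67, 752, 620]) cube([1042, 52, 65]);
translate([15, 67, 620]) cube([52, 685, 65]);
translate([1109, 67, 620]) cube([52, 685, 65]);


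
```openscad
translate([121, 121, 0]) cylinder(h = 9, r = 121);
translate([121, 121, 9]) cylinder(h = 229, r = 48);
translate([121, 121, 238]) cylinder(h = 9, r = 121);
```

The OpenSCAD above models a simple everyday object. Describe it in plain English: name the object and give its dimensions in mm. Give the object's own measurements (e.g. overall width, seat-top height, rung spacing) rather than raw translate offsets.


A spool: two coaxial disc flanges of radius 121 mm and thickness 9 mm, joined by a core cylinder of radius 48 mm and height 229 mm. The lower flange rests on z = 0 and the three cylinders share a vertical axis.


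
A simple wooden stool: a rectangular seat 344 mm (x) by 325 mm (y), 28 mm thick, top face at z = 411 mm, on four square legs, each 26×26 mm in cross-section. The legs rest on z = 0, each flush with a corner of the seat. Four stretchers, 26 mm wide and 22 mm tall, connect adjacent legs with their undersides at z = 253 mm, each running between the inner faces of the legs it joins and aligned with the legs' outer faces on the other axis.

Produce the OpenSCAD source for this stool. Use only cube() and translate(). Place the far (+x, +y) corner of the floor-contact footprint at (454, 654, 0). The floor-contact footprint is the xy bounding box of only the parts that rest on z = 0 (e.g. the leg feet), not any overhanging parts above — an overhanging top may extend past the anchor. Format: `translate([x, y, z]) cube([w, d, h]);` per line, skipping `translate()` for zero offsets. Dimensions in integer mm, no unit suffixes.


// leg_h = 411 - 28 = 383
// stretcher span = 344 - 2*26 = 292
translate([110, 329, 383]) cube([344, 325, 28]);
translate([110, 329, 0]) cube([26, 26, 383]);
translate([428, 329, 0]) cube([26, 26, 383]);
translate([110, 628, 0]) cube([26, 26, 383]);
translate([428, 628, 0]) cube([26, 26, 383]);
translate([136, 329, 253]) cube([292, 26, 22]);
translate([136, 628, 253]) cube([292, 26, 22]);
translate([110, 355, 253]) cube([26, 273, 22]);
translate([428, 355, 253]) cube([26, 273, 22]);


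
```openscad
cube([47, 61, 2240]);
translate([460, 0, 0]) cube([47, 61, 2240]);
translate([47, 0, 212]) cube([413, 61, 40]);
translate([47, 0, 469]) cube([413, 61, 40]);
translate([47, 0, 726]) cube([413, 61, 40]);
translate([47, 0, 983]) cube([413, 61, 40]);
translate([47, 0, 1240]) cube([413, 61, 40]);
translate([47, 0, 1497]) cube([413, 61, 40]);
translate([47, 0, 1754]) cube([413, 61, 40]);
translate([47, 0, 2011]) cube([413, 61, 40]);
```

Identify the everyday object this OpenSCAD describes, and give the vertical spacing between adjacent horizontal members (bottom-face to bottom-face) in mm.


A ladder. The rung spacing is 257 mm.

Two tall 47×61 posts with 8 short bars between them — a ladder. Adjacent rungs sit at z = 212 and z = 469, so the spacing is 469 − 212 = 257 mm.


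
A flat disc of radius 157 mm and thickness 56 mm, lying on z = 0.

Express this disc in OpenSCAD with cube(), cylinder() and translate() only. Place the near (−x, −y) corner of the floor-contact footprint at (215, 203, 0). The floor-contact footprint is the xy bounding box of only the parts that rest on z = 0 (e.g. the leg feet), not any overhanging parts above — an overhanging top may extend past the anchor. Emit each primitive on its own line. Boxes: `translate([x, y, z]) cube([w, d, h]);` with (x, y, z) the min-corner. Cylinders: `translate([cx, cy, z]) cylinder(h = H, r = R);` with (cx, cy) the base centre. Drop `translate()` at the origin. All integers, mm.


translate([372, 360, 0]) cylinder(h = 56, r = 157);


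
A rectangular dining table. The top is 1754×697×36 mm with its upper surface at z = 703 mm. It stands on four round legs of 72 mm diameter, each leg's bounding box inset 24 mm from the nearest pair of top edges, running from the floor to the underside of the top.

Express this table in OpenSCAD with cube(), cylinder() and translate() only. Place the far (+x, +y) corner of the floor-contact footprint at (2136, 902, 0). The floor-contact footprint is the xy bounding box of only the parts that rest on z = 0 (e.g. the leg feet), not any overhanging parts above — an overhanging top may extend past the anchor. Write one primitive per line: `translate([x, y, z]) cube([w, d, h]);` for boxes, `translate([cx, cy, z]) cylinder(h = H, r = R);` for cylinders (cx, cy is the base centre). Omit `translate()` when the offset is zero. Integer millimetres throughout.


translate([406, 229, 667]) cube([1754, 697, 36]);
translate([466, 289, 0]) cylinder(h = 667, r = 36);
translate([2100, 289, 0]) cylinder(h = 667, r = 36);
translate([466, 866, 0]) cylinder(h = 667, r = 36);
translate([2100, 866, 0]) cylinder(h = 667, r = 36);


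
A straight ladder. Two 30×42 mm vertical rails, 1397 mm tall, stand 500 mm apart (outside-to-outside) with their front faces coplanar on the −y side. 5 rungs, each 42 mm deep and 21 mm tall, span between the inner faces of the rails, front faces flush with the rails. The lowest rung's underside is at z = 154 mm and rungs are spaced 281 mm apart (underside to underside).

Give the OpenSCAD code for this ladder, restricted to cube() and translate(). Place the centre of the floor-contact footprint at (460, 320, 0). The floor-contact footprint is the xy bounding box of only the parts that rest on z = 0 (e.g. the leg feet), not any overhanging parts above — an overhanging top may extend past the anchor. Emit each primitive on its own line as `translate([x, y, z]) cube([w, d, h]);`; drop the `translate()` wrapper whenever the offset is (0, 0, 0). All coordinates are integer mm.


translate([210, 299, 0]) cube([30, 42, 1397]);
translate([680, 299, 0]) cube([30, 42, 1397]);
translate([240, 299, 154]) cube([440, 42, 21]);
translate([240, 299, 435]) cube([440, 42, 21]);
translate([240, 299, 716]) cube([440, 42, 21]);
translate([240, 299, 997]) cube([440, 42, 21]);
translate([240, 299, 1278]) cube([440, 42, 21]);


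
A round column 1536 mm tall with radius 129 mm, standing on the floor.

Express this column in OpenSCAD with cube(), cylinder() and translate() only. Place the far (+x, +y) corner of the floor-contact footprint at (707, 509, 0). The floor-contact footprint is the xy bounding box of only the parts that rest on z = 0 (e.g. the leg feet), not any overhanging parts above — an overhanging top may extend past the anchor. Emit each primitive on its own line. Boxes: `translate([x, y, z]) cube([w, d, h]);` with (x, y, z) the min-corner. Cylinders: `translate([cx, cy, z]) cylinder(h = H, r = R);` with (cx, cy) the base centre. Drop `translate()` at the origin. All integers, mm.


translate([578, 380, 0]) cylinder(h = 1536, r = 129);


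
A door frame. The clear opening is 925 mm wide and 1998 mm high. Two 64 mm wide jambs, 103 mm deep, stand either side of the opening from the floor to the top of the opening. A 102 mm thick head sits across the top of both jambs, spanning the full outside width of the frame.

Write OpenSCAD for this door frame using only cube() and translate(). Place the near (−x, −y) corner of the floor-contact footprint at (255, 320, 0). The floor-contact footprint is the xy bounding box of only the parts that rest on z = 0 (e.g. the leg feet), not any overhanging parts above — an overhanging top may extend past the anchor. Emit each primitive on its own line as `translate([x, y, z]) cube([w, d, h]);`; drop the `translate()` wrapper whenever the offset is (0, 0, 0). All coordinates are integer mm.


translate([255, 320, 0]) cube([64, 103, 1998]);
translate([1244, 320, 0]) cube([64, 103, 1998]);
translate([255, 320, 1998]) cube([1053, 103, 102]);


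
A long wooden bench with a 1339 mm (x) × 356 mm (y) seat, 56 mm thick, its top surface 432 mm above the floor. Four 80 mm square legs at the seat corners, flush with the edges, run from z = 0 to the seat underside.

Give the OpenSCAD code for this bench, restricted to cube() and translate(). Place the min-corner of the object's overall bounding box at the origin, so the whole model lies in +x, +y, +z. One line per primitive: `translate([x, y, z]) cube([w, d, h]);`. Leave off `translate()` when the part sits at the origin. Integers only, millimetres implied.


// leg_h = 432 − 56 = 376
translate([0, 0, 376]) cube([1339, 356, 56]);
cube([80, 80, 376]);
translate([0, 276, 0]) cube([80, 80, 376]);
translate([1259, 0, 0]) cube([80, 80, 376]);
translate([1259, 276, 0]) cube([80, 80, 376]);


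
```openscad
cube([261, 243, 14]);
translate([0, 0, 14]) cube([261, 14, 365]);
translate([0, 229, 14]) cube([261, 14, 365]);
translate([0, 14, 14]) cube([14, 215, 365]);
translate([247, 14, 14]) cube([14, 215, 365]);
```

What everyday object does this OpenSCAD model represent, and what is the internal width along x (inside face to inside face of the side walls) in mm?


An open box. The internal width is 233 mm.

A 261×243 base slab with four walls standing on it — an open box. The base is 261 mm wide and the walls are 14 mm thick, so the internal width is 261 − 2 × 14 = 233 mm.


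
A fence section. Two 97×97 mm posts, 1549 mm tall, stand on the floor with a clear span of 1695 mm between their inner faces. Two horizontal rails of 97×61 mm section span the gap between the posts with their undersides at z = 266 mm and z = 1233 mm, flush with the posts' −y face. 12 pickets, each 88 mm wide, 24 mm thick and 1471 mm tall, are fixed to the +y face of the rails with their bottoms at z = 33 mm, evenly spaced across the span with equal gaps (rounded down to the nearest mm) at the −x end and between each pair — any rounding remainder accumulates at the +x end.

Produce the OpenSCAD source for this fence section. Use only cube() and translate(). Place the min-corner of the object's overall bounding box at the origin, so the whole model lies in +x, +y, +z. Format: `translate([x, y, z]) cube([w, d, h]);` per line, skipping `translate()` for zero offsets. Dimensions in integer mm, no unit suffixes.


cube([97, 97, 1549]);
translate([1792, 0, 0]) cube([97, 97, 1549]);
translate([97, 0, 266]) cube([1695, 97, 61]);
translate([97, 0, 1233]) cube([1695, 97, 61]);
translate([146, 97, 33]) cube([88, 24, 1471]);
translate([283, 97, 33]) cube([88, 24, 1471]);
translate([420, 97, 33]) cube([88, 24, 1471]);
translate([557, 97, 33]) cube([88, 24, 1471]);
translate([694, 97, 33]) cube([88, 24, 1471]);
translate([831, 97, 33]) cube([88, 24, 1471]);
translate([968, 97, 33]) cube([88, 24, 1471]);
translate([1105, 97, 33]) cube([88, 24, 1471]);
translate([1242, 97, 33]) cube([88, 24, 1471]);
translate([1379, 97, 33]) cube([88, 24, 1471]);
translate([1516, 97, 33]) cube([88, 24, 1471]);
translate([1653, 97, 33]) cube([88, 24, 1471]);


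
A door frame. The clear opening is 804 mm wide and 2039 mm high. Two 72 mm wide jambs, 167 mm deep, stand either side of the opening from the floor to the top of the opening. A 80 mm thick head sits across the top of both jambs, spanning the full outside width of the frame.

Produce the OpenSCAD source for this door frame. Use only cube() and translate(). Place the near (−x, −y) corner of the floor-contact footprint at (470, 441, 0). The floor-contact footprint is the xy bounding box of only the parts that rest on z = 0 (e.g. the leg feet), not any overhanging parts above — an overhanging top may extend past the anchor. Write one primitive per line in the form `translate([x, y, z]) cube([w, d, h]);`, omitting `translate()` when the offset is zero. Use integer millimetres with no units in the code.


translate([470, 441, 0]) cube([72, 167, 2039]);
translate([1346, 441, 0]) cube([72, 167, 2039]);
translate([470, 441, 2039]) cube([948, 167, 80]);


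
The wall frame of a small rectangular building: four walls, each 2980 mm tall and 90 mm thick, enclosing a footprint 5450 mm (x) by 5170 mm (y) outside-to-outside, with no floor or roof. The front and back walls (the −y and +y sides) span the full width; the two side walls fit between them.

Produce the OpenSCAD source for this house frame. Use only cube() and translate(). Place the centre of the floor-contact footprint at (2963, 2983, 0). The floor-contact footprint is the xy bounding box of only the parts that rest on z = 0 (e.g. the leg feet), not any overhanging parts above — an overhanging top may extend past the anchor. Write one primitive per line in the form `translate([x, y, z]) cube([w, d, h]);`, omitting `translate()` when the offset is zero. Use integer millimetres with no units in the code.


translate([238, 398, 0]) cube([5450, 90, 2980]);
translate([238, 5478, 0]) cube([5450, 90, 2980]);
translate([238, 488, 0]) cube([90, 4990, 2980]);
translate([5598, 488, 0]) cube([90, 4990, 2980]);


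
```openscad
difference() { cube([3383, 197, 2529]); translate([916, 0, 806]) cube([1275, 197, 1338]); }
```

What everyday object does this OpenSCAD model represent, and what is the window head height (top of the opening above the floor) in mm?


A wall with a window opening. The window head height is 2144 mm.

A wall with a rectangular opening subtracted — a window. Sill at z = 806, opening 1338 mm tall, so the head is at 806 + 1338 = 2144 mm.
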